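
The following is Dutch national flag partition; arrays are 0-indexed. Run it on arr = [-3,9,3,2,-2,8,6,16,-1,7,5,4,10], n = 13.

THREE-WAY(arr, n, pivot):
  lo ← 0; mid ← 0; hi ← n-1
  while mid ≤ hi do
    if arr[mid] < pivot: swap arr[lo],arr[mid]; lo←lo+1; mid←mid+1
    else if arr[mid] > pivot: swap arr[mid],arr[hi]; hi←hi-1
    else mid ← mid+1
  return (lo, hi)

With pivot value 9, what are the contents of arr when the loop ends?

[-3,3,2,-2,8,6,4,-1,7,5,9,10,16]

pivot = 9; lo=0, mid=0, hi=12
arr[mid]=-3<9: swap arr[0],arr[0]; lo=1,mid=1 → [-3,9,3,2,-2,8,6,16,-1,7,5,4,10]
arr[mid]=9=9: mid=2
arr[mid]=3<9: swap arr[1],arr[2]; lo=2,mid=3 → [-3,3,9,2,-2,8,6,16,-1,7,5,4,10]
arr[mid]=2<9: swap arr[2],arr[3]; lo=3,mid=4 → [-3,3,2,9,-2,8,6,16,-1,7,5,4,10]
arr[mid]=-2<9: swap arr[3],arr[4]; lo=4,mid=5 → [-3,3,2,-2,9,8,6,16,-1,7,5,4,10]
arr[mid]=8<9: swap arr[4],arr[5]; lo=5,mid=6 → [-3,3,2,-2,8,9,6,16,-1,7,5,4,10]
arr[mid]=6<9: swap arr[5],arr[6]; lo=6,mid=7 → [-3,3,2,-2,8,6,9,16,-1,7,5,4,10]
arr[mid]=16>9: swap arr[7],arr[12]; hi=11 → [-3,3,2,-2,8,6,9,10,-1,7,5,4,16]
arr[mid]=10>9: swap arr[7],arr[11]; hi=10 → [-3,3,2,-2,8,6,9,4,-1,7,5,10,16]
arr[mid]=4<9: swap arr[6],arr[7]; lo=7,mid=8 → [-3,3,2,-2,8,6,4,9,-1,7,5,10,16]
arr[mid]=-1<9: swap arr[7],arr[8]; lo=8,mid=9 → [-3,3,2,-2,8,6,4,-1,9,7,5,10,16]
arr[mid]=7<9: swap arr[8],arr[9]; lo=9,mid=10 → [-3,3,2,-2,8,6,4,-1,7,9,5,10,16]
arr[mid]=5<9: swap arr[9],arr[10]; lo=10,mid=11 → [-3,3,2,-2,8,6,4,-1,7,5,9,10,16]
end: lo=10, hi=10; arr = [-3,3,2,-2,8,6,4,-1,7,5,9,10,16]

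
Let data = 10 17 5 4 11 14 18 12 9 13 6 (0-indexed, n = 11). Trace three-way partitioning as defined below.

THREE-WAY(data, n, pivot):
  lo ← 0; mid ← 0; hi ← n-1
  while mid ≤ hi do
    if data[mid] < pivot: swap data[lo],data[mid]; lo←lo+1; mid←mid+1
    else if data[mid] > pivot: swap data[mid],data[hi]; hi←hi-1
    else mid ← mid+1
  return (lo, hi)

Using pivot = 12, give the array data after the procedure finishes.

lo=0 mid=0 hi=10
10<12: swap(0,0), lo=1 mid=1 ⇒ 10 17 5 4 11 14 18 12 9 13 6
17>12: swap(1,10), hi=9 ⇒ 10 6 5 4 11 14 18 12 9 13 17
6<12: swap(1,1), lo=2 mid=2 ⇒ 10 6 5 4 11 14 18 12 9 13 17
5<12: swap(2,2), lo=3 mid=3 ⇒ 10 6 5 4 11 14 18 12 9 13 17
4<12: swap(3,3), lo=4 mid=4 ⇒ 10 6 5 4 11 14 18 12 9 13 17
11<12: swap(4,4), lo=5 mid=5 ⇒ 10 6 5 4 11 14 18 12 9 13 17
14>12: swap(5,9), hi=8 ⇒ 10 6 5 4 11 13 18 12 9 14 17
13>12: swap(5,8), hi=7 ⇒ 10 6 5 4 11 9 18 12 13 14 17
9<12: swap(5,5), lo=6 mid=6 ⇒ 10 6 5 4 11 9 18 12 13 14 17
18>12: swap(6,7), hi=6 ⇒ 10 6 5 4 11 9 12 18 13 14 17
12=12: mid=7
done. lo=6 hi=6; data=10 6 5 4 11 9 12 18 13 14 17

10 6 5 4 11 9 12 18 13 14 17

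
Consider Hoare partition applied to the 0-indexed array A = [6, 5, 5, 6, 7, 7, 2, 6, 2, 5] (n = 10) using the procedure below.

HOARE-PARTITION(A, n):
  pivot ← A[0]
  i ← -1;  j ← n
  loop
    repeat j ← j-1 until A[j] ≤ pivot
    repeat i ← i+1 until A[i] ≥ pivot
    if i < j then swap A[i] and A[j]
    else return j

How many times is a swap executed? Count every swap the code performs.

4

pivot=6
j stops at 9 (5), i stops at 0 (6); swap ⇒ [5, 5, 5, 6, 7, 7, 2, 6, 2, 6]
j stops at 8 (2), i stops at 3 (6); swap ⇒ [5, 5, 5, 2, 7, 7, 2, 6, 6, 6]
j stops at 7 (6), i stops at 4 (7); swap ⇒ [5, 5, 5, 2, 6, 7, 2, 7, 6, 6]
j stops at 6 (2), i stops at 5 (7); swap ⇒ [5, 5, 5, 2, 6, 2, 7, 7, 6, 6]
j stops at 5, i stops at 6; i≥j ⇒ return 5. A=[5, 5, 5, 2, 6, 2, 7, 7, 6, 6]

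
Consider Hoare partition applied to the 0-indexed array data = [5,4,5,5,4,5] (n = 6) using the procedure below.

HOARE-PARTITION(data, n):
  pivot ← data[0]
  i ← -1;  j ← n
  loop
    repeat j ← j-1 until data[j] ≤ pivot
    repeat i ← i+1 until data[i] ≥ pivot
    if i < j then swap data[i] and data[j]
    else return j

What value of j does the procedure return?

3

pivot=5
j stops at 5 (5), i stops at 0 (5); swap ⇒ [5,4,5,5,4,5]
j stops at 4 (4), i stops at 2 (5); swap ⇒ [5,4,4,5,5,5]
j stops at 3, i stops at 3; i≥j ⇒ return 3. data=[5,4,4,5,5,5]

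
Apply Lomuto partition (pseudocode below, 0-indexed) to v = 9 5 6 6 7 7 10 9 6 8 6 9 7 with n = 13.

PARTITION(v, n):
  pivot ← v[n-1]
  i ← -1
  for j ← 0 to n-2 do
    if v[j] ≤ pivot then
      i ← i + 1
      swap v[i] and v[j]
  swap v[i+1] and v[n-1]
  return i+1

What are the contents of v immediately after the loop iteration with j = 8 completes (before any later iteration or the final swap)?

5 6 6 7 7 6 10 9 9 8 6 9 7

pivot = v[12] = 7; i = -1
j=0: v[0]=9 > 7 → no swap
j=1: v[1]=5 ≤ 7 → i=0, swap v[0],v[1] → 5 9 6 6 7 7 10 9 6 8 6 9 7
j=2: v[2]=6 ≤ 7 → i=1, swap v[1],v[2] → 5 6 9 6 7 7 10 9 6 8 6 9 7
j=3: v[3]=6 ≤ 7 → i=2, swap v[2],v[3] → 5 6 6 9 7 7 10 9 6 8 6 9 7
j=4: v[4]=7 ≤ 7 → i=3, swap v[3],v[4] → 5 6 6 7 9 7 10 9 6 8 6 9 7
j=5: v[5]=7 ≤ 7 → i=4, swap v[4],v[5] → 5 6 6 7 7 9 10 9 6 8 6 9 7
j=6: v[6]=10 > 7 → no swap
j=7: v[7]=9 > 7 → no swap
j=8: v[8]=6 ≤ 7 → i=5, swap v[5],v[8] → 5 6 6 7 7 6 10 9 9 8 6 9 7
(after j=8) v = 5 6 6 7 7 6 10 9 9 8 6 9 7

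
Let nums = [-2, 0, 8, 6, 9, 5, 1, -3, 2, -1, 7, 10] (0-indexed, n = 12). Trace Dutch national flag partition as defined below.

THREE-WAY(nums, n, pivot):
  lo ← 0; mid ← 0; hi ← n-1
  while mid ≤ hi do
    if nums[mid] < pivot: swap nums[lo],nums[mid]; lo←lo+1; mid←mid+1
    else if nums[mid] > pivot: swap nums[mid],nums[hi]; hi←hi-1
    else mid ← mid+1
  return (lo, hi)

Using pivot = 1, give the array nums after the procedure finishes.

[-2, 0, -1, -3, 1, 5, 9, 2, 6, 7, 10, 8]

pivot = 1; lo=0, mid=0, hi=11
nums[mid]=-2<1: swap nums[0],nums[0]; lo=1,mid=1 → [-2, 0, 8, 6, 9, 5, 1, -3, 2, -1, 7, 10]
nums[mid]=0<1: swap nums[1],nums[1]; lo=2,mid=2 → [-2, 0, 8, 6, 9, 5, 1, -3, 2, -1, 7, 10]
nums[mid]=8>1: swap nums[2],nums[11]; hi=10 → [-2, 0, 10, 6, 9, 5, 1, -3, 2, -1, 7, 8]
nums[mid]=10>1: swap nums[2],nums[10]; hi=9 → [-2, 0, 7, 6, 9, 5, 1, -3, 2, -1, 10, 8]
nums[mid]=7>1: swap nums[2],nums[9]; hi=8 → [-2, 0, -1, 6, 9, 5, 1, -3, 2, 7, 10, 8]
nums[mid]=-1<1: swap nums[2],nums[2]; lo=3,mid=3 → [-2, 0, -1, 6, 9, 5, 1, -3, 2, 7, 10, 8]
nums[mid]=6>1: swap nums[3],nums[8]; hi=7 → [-2, 0, -1, 2, 9, 5, 1, -3, 6, 7, 10, 8]
nums[mid]=2>1: swap nums[3],nums[7]; hi=6 → [-2, 0, -1, -3, 9, 5, 1, 2, 6, 7, 10, 8]
nums[mid]=-3<1: swap nums[3],nums[3]; lo=4,mid=4 → [-2, 0, -1, -3, 9, 5, 1, 2, 6, 7, 10, 8]
nums[mid]=9>1: swap nums[4],nums[6]; hi=5 → [-2, 0, -1, -3, 1, 5, 9, 2, 6, 7, 10, 8]
nums[mid]=1=1: mid=5
nums[mid]=5>1: swap nums[5],nums[5]; hi=4 → [-2, 0, -1, -3, 1, 5, 9, 2, 6, 7, 10, 8]
end: lo=4, hi=4; nums = [-2, 0, -1, -3, 1, 5, 9, 2, 6, 7, 10, 8]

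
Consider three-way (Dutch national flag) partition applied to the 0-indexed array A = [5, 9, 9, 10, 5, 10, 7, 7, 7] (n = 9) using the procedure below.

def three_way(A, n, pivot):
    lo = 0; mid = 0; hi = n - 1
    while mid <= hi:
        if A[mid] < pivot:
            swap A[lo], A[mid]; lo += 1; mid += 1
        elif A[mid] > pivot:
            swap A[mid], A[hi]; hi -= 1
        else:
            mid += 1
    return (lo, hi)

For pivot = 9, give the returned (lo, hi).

(5, 6)

pivot = 9; lo=0, mid=0, hi=8
A[mid]=5<9: swap A[0],A[0]; lo=1,mid=1 → [5, 9, 9, 10, 5, 10, 7, 7, 7]
A[mid]=9=9: mid=2
A[mid]=9=9: mid=3
A[mid]=10>9: swap A[3],A[8]; hi=7 → [5, 9, 9, 7, 5, 10, 7, 7, 10]
A[mid]=7<9: swap A[1],A[3]; lo=2,mid=4 → [5, 7, 9, 9, 5, 10, 7, 7, 10]
A[mid]=5<9: swap A[2],A[4]; lo=3,mid=5 → [5, 7, 5, 9, 9, 10, 7, 7, 10]
A[mid]=10>9: swap A[5],A[7]; hi=6 → [5, 7, 5, 9, 9, 7, 7, 10, 10]
A[mid]=7<9: swap A[3],A[5]; lo=4,mid=6 → [5, 7, 5, 7, 9, 9, 7, 10, 10]
A[mid]=7<9: swap A[4],A[6]; lo=5,mid=7 → [5, 7, 5, 7, 7, 9, 9, 10, 10]
end: lo=5, hi=6; A = [5, 7, 5, 7, 7, 9, 9, 10, 10]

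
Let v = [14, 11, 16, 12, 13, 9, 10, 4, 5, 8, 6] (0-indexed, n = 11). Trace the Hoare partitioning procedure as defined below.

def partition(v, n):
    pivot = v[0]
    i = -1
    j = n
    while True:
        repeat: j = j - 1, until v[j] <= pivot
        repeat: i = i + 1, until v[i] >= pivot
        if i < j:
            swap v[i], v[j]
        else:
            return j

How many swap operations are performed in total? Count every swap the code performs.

2

pivot = v[0] = 14; i = -1, j = 11
j→10 (v[10]=6≤14), i→0 (v[0]=14≥14); i<j, swap → [6, 11, 16, 12, 13, 9, 10, 4, 5, 8, 14]
j→9 (v[9]=8≤14), i→2 (v[2]=16≥14); i<j, swap → [6, 11, 8, 12, 13, 9, 10, 4, 5, 16, 14]
j→8, i→9; i≥j, return j=8. v = [6, 11, 8, 12, 13, 9, 10, 4, 5, 16, 14]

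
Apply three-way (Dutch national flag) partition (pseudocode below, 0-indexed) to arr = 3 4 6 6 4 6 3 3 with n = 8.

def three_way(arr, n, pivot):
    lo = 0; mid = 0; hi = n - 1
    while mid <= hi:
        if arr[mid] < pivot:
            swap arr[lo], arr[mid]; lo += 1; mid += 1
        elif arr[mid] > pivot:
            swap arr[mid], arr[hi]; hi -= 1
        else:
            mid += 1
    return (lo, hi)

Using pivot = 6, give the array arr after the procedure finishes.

pivot = 6; lo=0, mid=0, hi=7
arr[mid]=3<6: swap arr[0],arr[0]; lo=1,mid=1 → 3 4 6 6 4 6 3 3
arr[mid]=4<6: swap arr[1],arr[1]; lo=2,mid=2 → 3 4 6 6 4 6 3 3
arr[mid]=6=6: mid=3
arr[mid]=6=6: mid=4
arr[mid]=4<6: swap arr[2],arr[4]; lo=3,mid=5 → 3 4 4 6 6 6 3 3
arr[mid]=6=6: mid=6
arr[mid]=3<6: swap arr[3],arr[6]; lo=4,mid=7 → 3 4 4 3 6 6 6 3
arr[mid]=3<6: swap arr[4],arr[7]; lo=5,mid=8 → 3 4 4 3 3 6 6 6
end: lo=5, hi=7; arr = 3 4 4 3 3 6 6 6

3 4 4 3 3 6 6 6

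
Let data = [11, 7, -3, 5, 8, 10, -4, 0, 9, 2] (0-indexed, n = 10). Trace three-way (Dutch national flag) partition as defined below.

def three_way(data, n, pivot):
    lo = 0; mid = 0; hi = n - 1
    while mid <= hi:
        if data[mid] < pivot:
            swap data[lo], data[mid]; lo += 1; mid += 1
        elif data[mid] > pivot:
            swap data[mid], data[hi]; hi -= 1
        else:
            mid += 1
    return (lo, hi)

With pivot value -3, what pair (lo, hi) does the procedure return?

pivot = -3; lo=0, mid=0, hi=9
data[mid]=11>-3: swap data[0],data[9]; hi=8 → [2, 7, -3, 5, 8, 10, -4, 0, 9, 11]
data[mid]=2>-3: swap data[0],data[8]; hi=7 → [9, 7, -3, 5, 8, 10, -4, 0, 2, 11]
data[mid]=9>-3: swap data[0],data[7]; hi=6 → [0, 7, -3, 5, 8, 10, -4, 9, 2, 11]
data[mid]=0>-3: swap data[0],data[6]; hi=5 → [-4, 7, -3, 5, 8, 10, 0, 9, 2, 11]
data[mid]=-4<-3: swap data[0],data[0]; lo=1,mid=1 → [-4, 7, -3, 5, 8, 10, 0, 9, 2, 11]
data[mid]=7>-3: swap data[1],data[5]; hi=4 → [-4, 10, -3, 5, 8, 7, 0, 9, 2, 11]
data[mid]=10>-3: swap data[1],data[4]; hi=3 → [-4, 8, -3, 5, 10, 7, 0, 9, 2, 11]
data[mid]=8>-3: swap data[1],data[3]; hi=2 → [-4, 5, -3, 8, 10, 7, 0, 9, 2, 11]
data[mid]=5>-3: swap data[1],data[2]; hi=1 → [-4, -3, 5, 8, 10, 7, 0, 9, 2, 11]
data[mid]=-3=-3: mid=2
end: lo=1, hi=1; data = [-4, -3, 5, 8, 10, 7, 0, 9, 2, 11]

(1, 1)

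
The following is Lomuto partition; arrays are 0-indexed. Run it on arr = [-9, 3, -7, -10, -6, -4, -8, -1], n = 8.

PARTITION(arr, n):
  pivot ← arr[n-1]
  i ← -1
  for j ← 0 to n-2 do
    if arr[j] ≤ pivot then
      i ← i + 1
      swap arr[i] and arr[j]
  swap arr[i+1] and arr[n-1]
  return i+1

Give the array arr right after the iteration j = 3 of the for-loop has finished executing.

pivot=-1, i=-1
j=0: -9≤-1, i=0, swap(0,0) ⇒ [-9, 3, -7, -10, -6, -4, -8, -1]
j=1: 3>-1, skip
j=2: -7≤-1, i=1, swap(1,2) ⇒ [-9, -7, 3, -10, -6, -4, -8, -1]
j=3: -10≤-1, i=2, swap(2,3) ⇒ [-9, -7, -10, 3, -6, -4, -8, -1]
(after j=3) arr = [-9, -7, -10, 3, -6, -4, -8, -1]

[-9, -7, -10, 3, -6, -4, -8, -1]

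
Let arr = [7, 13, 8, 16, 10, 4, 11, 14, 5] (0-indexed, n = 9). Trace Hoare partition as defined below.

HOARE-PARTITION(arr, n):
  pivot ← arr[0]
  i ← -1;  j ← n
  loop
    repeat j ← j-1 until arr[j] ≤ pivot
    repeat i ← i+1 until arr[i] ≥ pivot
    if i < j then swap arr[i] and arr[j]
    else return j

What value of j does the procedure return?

pivot = arr[0] = 7; i = -1, j = 9
j→8 (arr[8]=5≤7), i→0 (arr[0]=7≥7); i<j, swap → [5, 13, 8, 16, 10, 4, 11, 14, 7]
j→5 (arr[5]=4≤7), i→1 (arr[1]=13≥7); i<j, swap → [5, 4, 8, 16, 10, 13, 11, 14, 7]
j→1, i→2; i≥j, return j=1. arr = [5, 4, 8, 16, 10, 13, 11, 14, 7]

1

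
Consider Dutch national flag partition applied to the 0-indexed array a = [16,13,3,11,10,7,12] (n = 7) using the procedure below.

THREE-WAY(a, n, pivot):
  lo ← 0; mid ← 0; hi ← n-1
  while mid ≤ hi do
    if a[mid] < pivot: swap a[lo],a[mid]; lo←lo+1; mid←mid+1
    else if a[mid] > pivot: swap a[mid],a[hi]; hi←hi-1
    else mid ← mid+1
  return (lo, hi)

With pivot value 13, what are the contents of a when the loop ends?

[12,3,11,10,7,13,16]

pivot = 13; lo=0, mid=0, hi=6
a[mid]=16>13: swap a[0],a[6]; hi=5 → [12,13,3,11,10,7,16]
a[mid]=12<13: swap a[0],a[0]; lo=1,mid=1 → [12,13,3,11,10,7,16]
a[mid]=13=13: mid=2
a[mid]=3<13: swap a[1],a[2]; lo=2,mid=3 → [12,3,13,11,10,7,16]
a[mid]=11<13: swap a[2],a[3]; lo=3,mid=4 → [12,3,11,13,10,7,16]
a[mid]=10<13: swap a[3],a[4]; lo=4,mid=5 → [12,3,11,10,13,7,16]
a[mid]=7<13: swap a[4],a[5]; lo=5,mid=6 → [12,3,11,10,7,13,16]
end: lo=5, hi=5; a = [12,3,11,10,7,13,16]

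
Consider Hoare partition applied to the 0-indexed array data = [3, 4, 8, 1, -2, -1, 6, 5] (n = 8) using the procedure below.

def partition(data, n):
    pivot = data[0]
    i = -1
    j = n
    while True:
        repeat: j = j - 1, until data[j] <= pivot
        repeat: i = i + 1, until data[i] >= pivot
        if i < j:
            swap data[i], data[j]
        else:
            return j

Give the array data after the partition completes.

[-1, -2, 1, 8, 4, 3, 6, 5]

pivot = data[0] = 3; i = -1, j = 8
j→5 (data[5]=-1≤3), i→0 (data[0]=3≥3); i<j, swap → [-1, 4, 8, 1, -2, 3, 6, 5]
j→4 (data[4]=-2≤3), i→1 (data[1]=4≥3); i<j, swap → [-1, -2, 8, 1, 4, 3, 6, 5]
j→3 (data[3]=1≤3), i→2 (data[2]=8≥3); i<j, swap → [-1, -2, 1, 8, 4, 3, 6, 5]
j→2, i→3; i≥j, return j=2. data = [-1, -2, 1, 8, 4, 3, 6, 5]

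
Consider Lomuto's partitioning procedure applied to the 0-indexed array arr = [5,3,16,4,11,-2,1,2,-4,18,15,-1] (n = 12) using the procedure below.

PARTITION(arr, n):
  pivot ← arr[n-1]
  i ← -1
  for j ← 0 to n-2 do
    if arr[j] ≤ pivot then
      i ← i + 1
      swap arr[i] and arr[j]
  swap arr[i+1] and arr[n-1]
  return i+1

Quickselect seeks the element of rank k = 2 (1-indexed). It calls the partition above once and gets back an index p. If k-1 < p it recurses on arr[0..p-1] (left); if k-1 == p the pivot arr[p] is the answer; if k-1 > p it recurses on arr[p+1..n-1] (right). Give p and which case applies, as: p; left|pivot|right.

2; left

pivot = arr[11] = -1; i = -1
j=0: arr[0]=5 > -1 → no swap
j=1: arr[1]=3 > -1 → no swap
j=2: arr[2]=16 > -1 → no swap
j=3: arr[3]=4 > -1 → no swap
j=4: arr[4]=11 > -1 → no swap
j=5: arr[5]=-2 ≤ -1 → i=0, swap arr[0],arr[5] → [-2,3,16,4,11,5,1,2,-4,18,15,-1]
j=6: arr[6]=1 > -1 → no swap
j=7: arr[7]=2 > -1 → no swap
j=8: arr[8]=-4 ≤ -1 → i=1, swap arr[1],arr[8] → [-2,-4,16,4,11,5,1,2,3,18,15,-1]
j=9: arr[9]=18 > -1 → no swap
j=10: arr[10]=15 > -1 → no swap
final swap arr[2],arr[11] → [-2,-4,-1,4,11,5,1,2,3,18,15,16]; return 2
p = 2; k-1 = 1 < 2 ⇒ left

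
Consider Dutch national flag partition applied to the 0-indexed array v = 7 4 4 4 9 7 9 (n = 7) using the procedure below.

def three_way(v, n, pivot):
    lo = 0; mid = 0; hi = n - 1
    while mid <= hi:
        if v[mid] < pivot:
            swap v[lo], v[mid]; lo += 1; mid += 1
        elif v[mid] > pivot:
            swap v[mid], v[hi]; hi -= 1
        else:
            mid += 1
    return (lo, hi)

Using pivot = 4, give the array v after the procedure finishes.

4 4 4 9 7 9 7

lo=0 mid=0 hi=6
7>4: swap(0,6), hi=5 ⇒ 9 4 4 4 9 7 7
9>4: swap(0,5), hi=4 ⇒ 7 4 4 4 9 9 7
7>4: swap(0,4), hi=3 ⇒ 9 4 4 4 7 9 7
9>4: swap(0,3), hi=2 ⇒ 4 4 4 9 7 9 7
4=4: mid=1
4=4: mid=2
4=4: mid=3
done. lo=0 hi=2; v=4 4 4 9 7 9 7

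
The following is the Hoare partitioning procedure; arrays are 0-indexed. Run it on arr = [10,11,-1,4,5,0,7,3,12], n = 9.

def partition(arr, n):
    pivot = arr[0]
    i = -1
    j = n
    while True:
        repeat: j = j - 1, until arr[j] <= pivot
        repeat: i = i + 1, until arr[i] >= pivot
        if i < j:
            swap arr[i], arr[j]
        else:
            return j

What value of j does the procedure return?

pivot = arr[0] = 10; i = -1, j = 9
j→7 (arr[7]=3≤10), i→0 (arr[0]=10≥10); i<j, swap → [3,11,-1,4,5,0,7,10,12]
j→6 (arr[6]=7≤10), i→1 (arr[1]=11≥10); i<j, swap → [3,7,-1,4,5,0,11,10,12]
j→5, i→6; i≥j, return j=5. arr = [3,7,-1,4,5,0,11,10,12]

5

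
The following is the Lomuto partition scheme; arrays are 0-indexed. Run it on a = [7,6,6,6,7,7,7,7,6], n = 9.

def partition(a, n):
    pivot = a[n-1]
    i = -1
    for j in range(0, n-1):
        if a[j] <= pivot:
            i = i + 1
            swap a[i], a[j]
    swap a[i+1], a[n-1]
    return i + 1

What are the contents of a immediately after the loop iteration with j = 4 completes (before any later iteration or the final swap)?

[6,6,6,7,7,7,7,7,6]

pivot=6, i=-1
j=0: 7>6, skip
j=1: 6≤6, i=0, swap(0,1) ⇒ [6,7,6,6,7,7,7,7,6]
j=2: 6≤6, i=1, swap(1,2) ⇒ [6,6,7,6,7,7,7,7,6]
j=3: 6≤6, i=2, swap(2,3) ⇒ [6,6,6,7,7,7,7,7,6]
j=4: 7>6, skip
(after j=4) a = [6,6,6,7,7,7,7,7,6]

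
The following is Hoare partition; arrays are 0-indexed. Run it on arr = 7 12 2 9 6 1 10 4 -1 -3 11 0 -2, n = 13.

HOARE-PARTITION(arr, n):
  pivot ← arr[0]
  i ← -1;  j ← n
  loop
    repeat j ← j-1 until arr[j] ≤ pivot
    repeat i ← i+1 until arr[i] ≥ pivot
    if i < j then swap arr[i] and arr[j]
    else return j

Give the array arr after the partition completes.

-2 0 2 -3 6 1 -1 4 10 9 11 12 7

pivot = arr[0] = 7; i = -1, j = 13
j→12 (arr[12]=-2≤7), i→0 (arr[0]=7≥7); i<j, swap → -2 12 2 9 6 1 10 4 -1 -3 11 0 7
j→11 (arr[11]=0≤7), i→1 (arr[1]=12≥7); i<j, swap → -2 0 2 9 6 1 10 4 -1 -3 11 12 7
j→9 (arr[9]=-3≤7), i→3 (arr[3]=9≥7); i<j, swap → -2 0 2 -3 6 1 10 4 -1 9 11 12 7
j→8 (arr[8]=-1≤7), i→6 (arr[6]=10≥7); i<j, swap → -2 0 2 -3 6 1 -1 4 10 9 11 12 7
j→7, i→8; i≥j, return j=7. arr = -2 0 2 -3 6 1 -1 4 10 9 11 12 7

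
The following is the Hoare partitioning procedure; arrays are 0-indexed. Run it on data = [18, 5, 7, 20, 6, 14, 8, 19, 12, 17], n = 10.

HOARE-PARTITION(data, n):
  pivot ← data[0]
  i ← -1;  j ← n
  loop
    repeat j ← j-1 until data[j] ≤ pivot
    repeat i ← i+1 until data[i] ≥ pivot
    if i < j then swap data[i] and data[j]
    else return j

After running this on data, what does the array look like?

[17, 5, 7, 12, 6, 14, 8, 19, 20, 18]

pivot = data[0] = 18; i = -1, j = 10
j→9 (data[9]=17≤18), i→0 (data[0]=18≥18); i<j, swap → [17, 5, 7, 20, 6, 14, 8, 19, 12, 18]
j→8 (data[8]=12≤18), i→3 (data[3]=20≥18); i<j, swap → [17, 5, 7, 12, 6, 14, 8, 19, 20, 18]
j→6, i→7; i≥j, return j=6. data = [17, 5, 7, 12, 6, 14, 8, 19, 20, 18]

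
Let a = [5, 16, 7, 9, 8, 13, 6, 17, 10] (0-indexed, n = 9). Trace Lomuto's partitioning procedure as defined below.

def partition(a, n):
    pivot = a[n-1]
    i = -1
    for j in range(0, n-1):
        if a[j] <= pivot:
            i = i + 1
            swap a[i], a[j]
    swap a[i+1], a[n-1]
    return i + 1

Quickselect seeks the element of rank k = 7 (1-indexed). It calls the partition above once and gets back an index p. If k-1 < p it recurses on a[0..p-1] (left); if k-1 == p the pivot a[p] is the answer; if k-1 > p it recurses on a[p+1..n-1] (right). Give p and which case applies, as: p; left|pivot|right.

5; right

pivot = a[8] = 10; i = -1
j=0: a[0]=5 ≤ 10 → i=0, swap a[0],a[0] (no change) → [5, 16, 7, 9, 8, 13, 6, 17, 10]
j=1: a[1]=16 > 10 → no swap
j=2: a[2]=7 ≤ 10 → i=1, swap a[1],a[2] → [5, 7, 16, 9, 8, 13, 6, 17, 10]
j=3: a[3]=9 ≤ 10 → i=2, swap a[2],a[3] → [5, 7, 9, 16, 8, 13, 6, 17, 10]
j=4: a[4]=8 ≤ 10 → i=3, swap a[3],a[4] → [5, 7, 9, 8, 16, 13, 6, 17, 10]
j=5: a[5]=13 > 10 → no swap
j=6: a[6]=6 ≤ 10 → i=4, swap a[4],a[6] → [5, 7, 9, 8, 6, 13, 16, 17, 10]
j=7: a[7]=17 > 10 → no swap
final swap a[5],a[8] → [5, 7, 9, 8, 6, 10, 16, 17, 13]; return 5
p = 5; k-1 = 6 > 5 ⇒ right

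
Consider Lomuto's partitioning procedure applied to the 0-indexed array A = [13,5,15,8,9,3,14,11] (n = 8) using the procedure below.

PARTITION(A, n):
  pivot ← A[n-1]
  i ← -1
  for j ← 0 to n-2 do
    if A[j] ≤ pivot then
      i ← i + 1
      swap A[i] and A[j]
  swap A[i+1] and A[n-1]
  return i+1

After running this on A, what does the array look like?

[5,8,9,3,11,13,14,15]

pivot = A[7] = 11; i = -1
j=0: A[0]=13 > 11 → no swap
j=1: A[1]=5 ≤ 11 → i=0, swap A[0],A[1] → [5,13,15,8,9,3,14,11]
j=2: A[2]=15 > 11 → no swap
j=3: A[3]=8 ≤ 11 → i=1, swap A[1],A[3] → [5,8,15,13,9,3,14,11]
j=4: A[4]=9 ≤ 11 → i=2, swap A[2],A[4] → [5,8,9,13,15,3,14,11]
j=5: A[5]=3 ≤ 11 → i=3, swap A[3],A[5] → [5,8,9,3,15,13,14,11]
j=6: A[6]=14 > 11 → no swap
final swap A[4],A[7] → [5,8,9,3,11,13,14,15]; return 4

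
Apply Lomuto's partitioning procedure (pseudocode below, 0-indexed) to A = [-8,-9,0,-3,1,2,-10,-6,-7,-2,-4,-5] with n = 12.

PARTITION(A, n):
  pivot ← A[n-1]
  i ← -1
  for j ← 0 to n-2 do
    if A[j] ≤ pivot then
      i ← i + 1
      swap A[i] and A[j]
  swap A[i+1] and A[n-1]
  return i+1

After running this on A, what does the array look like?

[-8,-9,-10,-6,-7,-5,0,-3,1,-2,-4,2]

pivot=-5, i=-1
j=0: -8≤-5, i=0, swap(0,0) ⇒ [-8,-9,0,-3,1,2,-10,-6,-7,-2,-4,-5]
j=1: -9≤-5, i=1, swap(1,1) ⇒ [-8,-9,0,-3,1,2,-10,-6,-7,-2,-4,-5]
j=2: 0>-5, skip
j=3: -3>-5, skip
j=4: 1>-5, skip
j=5: 2>-5, skip
j=6: -10≤-5, i=2, swap(2,6) ⇒ [-8,-9,-10,-3,1,2,0,-6,-7,-2,-4,-5]
j=7: -6≤-5, i=3, swap(3,7) ⇒ [-8,-9,-10,-6,1,2,0,-3,-7,-2,-4,-5]
j=8: -7≤-5, i=4, swap(4,8) ⇒ [-8,-9,-10,-6,-7,2,0,-3,1,-2,-4,-5]
j=9: -2>-5, skip
j=10: -4>-5, skip
swap(5,11) ⇒ [-8,-9,-10,-6,-7,-5,0,-3,1,-2,-4,2]; return 5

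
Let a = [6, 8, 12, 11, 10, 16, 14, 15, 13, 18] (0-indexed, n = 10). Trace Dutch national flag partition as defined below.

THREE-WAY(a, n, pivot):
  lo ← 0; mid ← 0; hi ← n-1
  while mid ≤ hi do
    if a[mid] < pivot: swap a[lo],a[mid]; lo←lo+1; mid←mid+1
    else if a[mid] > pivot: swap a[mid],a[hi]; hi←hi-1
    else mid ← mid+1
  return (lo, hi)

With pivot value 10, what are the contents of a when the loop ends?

pivot = 10; lo=0, mid=0, hi=9
a[mid]=6<10: swap a[0],a[0]; lo=1,mid=1 → [6, 8, 12, 11, 10, 16, 14, 15, 13, 18]
a[mid]=8<10: swap a[1],a[1]; lo=2,mid=2 → [6, 8, 12, 11, 10, 16, 14, 15, 13, 18]
a[mid]=12>10: swap a[2],a[9]; hi=8 → [6, 8, 18, 11, 10, 16, 14, 15, 13, 12]
a[mid]=18>10: swap a[2],a[8]; hi=7 → [6, 8, 13, 11, 10, 16, 14, 15, 18, 12]
a[mid]=13>10: swap a[2],a[7]; hi=6 → [6, 8, 15, 11, 10, 16, 14, 13, 18, 12]
a[mid]=15>10: swap a[2],a[6]; hi=5 → [6, 8, 14, 11, 10, 16, 15, 13, 18, 12]
a[mid]=14>10: swap a[2],a[5]; hi=4 → [6, 8, 16, 11, 10, 14, 15, 13, 18, 12]
a[mid]=16>10: swap a[2],a[4]; hi=3 → [6, 8, 10, 11, 16, 14, 15, 13, 18, 12]
a[mid]=10=10: mid=3
a[mid]=11>10: swap a[3],a[3]; hi=2 → [6, 8, 10, 11, 16, 14, 15, 13, 18, 12]
end: lo=2, hi=2; a = [6, 8, 10, 11, 16, 14, 15, 13, 18, 12]

[6, 8, 10, 11, 16, 14, 15, 13, 18, 12]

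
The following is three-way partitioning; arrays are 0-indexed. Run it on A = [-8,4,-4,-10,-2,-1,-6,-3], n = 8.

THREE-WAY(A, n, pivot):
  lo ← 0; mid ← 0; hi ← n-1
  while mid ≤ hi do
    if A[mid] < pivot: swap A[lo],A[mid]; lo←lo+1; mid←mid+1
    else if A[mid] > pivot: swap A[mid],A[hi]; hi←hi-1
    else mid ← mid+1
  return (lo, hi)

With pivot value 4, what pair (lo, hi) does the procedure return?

pivot = 4; lo=0, mid=0, hi=7
A[mid]=-8<4: swap A[0],A[0]; lo=1,mid=1 → [-8,4,-4,-10,-2,-1,-6,-3]
A[mid]=4=4: mid=2
A[mid]=-4<4: swap A[1],A[2]; lo=2,mid=3 → [-8,-4,4,-10,-2,-1,-6,-3]
A[mid]=-10<4: swap A[2],A[3]; lo=3,mid=4 → [-8,-4,-10,4,-2,-1,-6,-3]
A[mid]=-2<4: swap A[3],A[4]; lo=4,mid=5 → [-8,-4,-10,-2,4,-1,-6,-3]
A[mid]=-1<4: swap A[4],A[5]; lo=5,mid=6 → [-8,-4,-10,-2,-1,4,-6,-3]
A[mid]=-6<4: swap A[5],A[6]; lo=6,mid=7 → [-8,-4,-10,-2,-1,-6,4,-3]
A[mid]=-3<4: swap A[6],A[7]; lo=7,mid=8 → [-8,-4,-10,-2,-1,-6,-3,4]
end: lo=7, hi=7; A = [-8,-4,-10,-2,-1,-6,-3,4]

(7, 7)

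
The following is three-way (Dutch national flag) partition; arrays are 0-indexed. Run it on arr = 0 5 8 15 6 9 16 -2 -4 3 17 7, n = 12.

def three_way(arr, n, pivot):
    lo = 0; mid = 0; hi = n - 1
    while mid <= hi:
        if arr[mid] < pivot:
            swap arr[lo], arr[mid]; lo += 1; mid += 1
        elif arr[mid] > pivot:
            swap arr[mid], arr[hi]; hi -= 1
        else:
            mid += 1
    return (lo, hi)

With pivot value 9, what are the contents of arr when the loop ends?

0 5 8 7 6 3 -2 -4 9 17 16 15

pivot = 9; lo=0, mid=0, hi=11
arr[mid]=0<9: swap arr[0],arr[0]; lo=1,mid=1 → 0 5 8 15 6 9 16 -2 -4 3 17 7
arr[mid]=5<9: swap arr[1],arr[1]; lo=2,mid=2 → 0 5 8 15 6 9 16 -2 -4 3 17 7
arr[mid]=8<9: swap arr[2],arr[2]; lo=3,mid=3 → 0 5 8 15 6 9 16 -2 -4 3 17 7
arr[mid]=15>9: swap arr[3],arr[11]; hi=10 → 0 5 8 7 6 9 16 -2 -4 3 17 15
arr[mid]=7<9: swap arr[3],arr[3]; lo=4,mid=4 → 0 5 8 7 6 9 16 -2 -4 3 17 15
arr[mid]=6<9: swap arr[4],arr[4]; lo=5,mid=5 → 0 5 8 7 6 9 16 -2 -4 3 17 15
arr[mid]=9=9: mid=6
arr[mid]=16>9: swap arr[6],arr[10]; hi=9 → 0 5 8 7 6 9 17 -2 -4 3 16 15
arr[mid]=17>9: swap arr[6],arr[9]; hi=8 → 0 5 8 7 6 9 3 -2 -4 17 16 15
arr[mid]=3<9: swap arr[5],arr[6]; lo=6,mid=7 → 0 5 8 7 6 3 9 -2 -4 17 16 15
arr[mid]=-2<9: swap arr[6],arr[7]; lo=7,mid=8 → 0 5 8 7 6 3 -2 9 -4 17 16 15
arr[mid]=-4<9: swap arr[7],arr[8]; lo=8,mid=9 → 0 5 8 7 6 3 -2 -4 9 17 16 15
end: lo=8, hi=8; arr = 0 5 8 7 6 3 -2 -4 9 17 16 15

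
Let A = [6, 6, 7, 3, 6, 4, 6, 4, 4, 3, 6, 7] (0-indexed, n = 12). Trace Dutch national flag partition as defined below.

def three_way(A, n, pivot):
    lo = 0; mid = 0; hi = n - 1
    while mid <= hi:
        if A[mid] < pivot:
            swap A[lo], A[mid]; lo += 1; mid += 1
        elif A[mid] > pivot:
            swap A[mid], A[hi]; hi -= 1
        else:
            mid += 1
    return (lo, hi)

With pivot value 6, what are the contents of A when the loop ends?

[3, 4, 4, 4, 3, 6, 6, 6, 6, 6, 7, 7]

pivot = 6; lo=0, mid=0, hi=11
A[mid]=6=6: mid=1
A[mid]=6=6: mid=2
A[mid]=7>6: swap A[2],A[11]; hi=10 → [6, 6, 7, 3, 6, 4, 6, 4, 4, 3, 6, 7]
A[mid]=7>6: swap A[2],A[10]; hi=9 → [6, 6, 6, 3, 6, 4, 6, 4, 4, 3, 7, 7]
A[mid]=6=6: mid=3
A[mid]=3<6: swap A[0],A[3]; lo=1,mid=4 → [3, 6, 6, 6, 6, 4, 6, 4, 4, 3, 7, 7]
A[mid]=6=6: mid=5
A[mid]=4<6: swap A[1],A[5]; lo=2,mid=6 → [3, 4, 6, 6, 6, 6, 6, 4, 4, 3, 7, 7]
A[mid]=6=6: mid=7
A[mid]=4<6: swap A[2],A[7]; lo=3,mid=8 → [3, 4, 4, 6, 6, 6, 6, 6, 4, 3, 7, 7]
A[mid]=4<6: swap A[3],A[8]; lo=4,mid=9 → [3, 4, 4, 4, 6, 6, 6, 6, 6, 3, 7, 7]
A[mid]=3<6: swap A[4],A[9]; lo=5,mid=10 → [3, 4, 4, 4, 3, 6, 6, 6, 6, 6, 7, 7]
end: lo=5, hi=9; A = [3, 4, 4, 4, 3, 6, 6, 6, 6, 6, 7, 7]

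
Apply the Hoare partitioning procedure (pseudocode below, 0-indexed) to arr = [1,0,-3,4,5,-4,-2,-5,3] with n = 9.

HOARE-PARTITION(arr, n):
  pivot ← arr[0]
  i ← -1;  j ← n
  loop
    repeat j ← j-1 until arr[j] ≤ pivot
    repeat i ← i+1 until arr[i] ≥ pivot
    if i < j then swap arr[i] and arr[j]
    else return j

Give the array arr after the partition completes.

pivot=1
j stops at 7 (-5), i stops at 0 (1); swap ⇒ [-5,0,-3,4,5,-4,-2,1,3]
j stops at 6 (-2), i stops at 3 (4); swap ⇒ [-5,0,-3,-2,5,-4,4,1,3]
j stops at 5 (-4), i stops at 4 (5); swap ⇒ [-5,0,-3,-2,-4,5,4,1,3]
j stops at 4, i stops at 5; i≥j ⇒ return 4. arr=[-5,0,-3,-2,-4,5,4,1,3]

[-5,0,-3,-2,-4,5,4,1,3]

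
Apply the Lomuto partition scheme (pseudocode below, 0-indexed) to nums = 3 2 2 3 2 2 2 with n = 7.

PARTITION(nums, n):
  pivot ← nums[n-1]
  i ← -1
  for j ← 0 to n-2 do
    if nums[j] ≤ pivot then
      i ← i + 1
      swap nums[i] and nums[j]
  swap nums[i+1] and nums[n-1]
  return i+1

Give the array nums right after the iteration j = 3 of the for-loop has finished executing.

2 2 3 3 2 2 2

pivot=2, i=-1
j=0: 3>2, skip
j=1: 2≤2, i=0, swap(0,1) ⇒ 2 3 2 3 2 2 2
j=2: 2≤2, i=1, swap(1,2) ⇒ 2 2 3 3 2 2 2
j=3: 3>2, skip
(after j=3) nums = 2 2 3 3 2 2 2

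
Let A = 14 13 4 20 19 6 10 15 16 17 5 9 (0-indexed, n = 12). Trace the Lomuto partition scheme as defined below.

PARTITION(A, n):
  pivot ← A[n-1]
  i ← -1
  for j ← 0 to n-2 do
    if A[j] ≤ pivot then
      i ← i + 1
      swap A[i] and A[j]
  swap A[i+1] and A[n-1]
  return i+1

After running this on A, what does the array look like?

4 6 5 9 19 13 10 15 16 17 14 20

pivot=9, i=-1
j=0: 14>9, skip
j=1: 13>9, skip
j=2: 4≤9, i=0, swap(0,2) ⇒ 4 13 14 20 19 6 10 15 16 17 5 9
j=3: 20>9, skip
j=4: 19>9, skip
j=5: 6≤9, i=1, swap(1,5) ⇒ 4 6 14 20 19 13 10 15 16 17 5 9
j=6: 10>9, skip
j=7: 15>9, skip
j=8: 16>9, skip
j=9: 17>9, skip
j=10: 5≤9, i=2, swap(2,10) ⇒ 4 6 5 20 19 13 10 15 16 17 14 9
swap(3,11) ⇒ 4 6 5 9 19 13 10 15 16 17 14 20; return 3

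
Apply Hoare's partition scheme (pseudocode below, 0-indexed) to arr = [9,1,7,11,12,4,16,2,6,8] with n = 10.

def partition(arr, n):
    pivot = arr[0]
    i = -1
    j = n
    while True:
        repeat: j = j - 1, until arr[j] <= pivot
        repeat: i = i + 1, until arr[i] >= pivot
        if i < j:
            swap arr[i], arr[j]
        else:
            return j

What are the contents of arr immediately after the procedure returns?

[8,1,7,6,2,4,16,12,11,9]

pivot = arr[0] = 9; i = -1, j = 10
j→9 (arr[9]=8≤9), i→0 (arr[0]=9≥9); i<j, swap → [8,1,7,11,12,4,16,2,6,9]
j→8 (arr[8]=6≤9), i→3 (arr[3]=11≥9); i<j, swap → [8,1,7,6,12,4,16,2,11,9]
j→7 (arr[7]=2≤9), i→4 (arr[4]=12≥9); i<j, swap → [8,1,7,6,2,4,16,12,11,9]
j→5, i→6; i≥j, return j=5. arr = [8,1,7,6,2,4,16,12,11,9]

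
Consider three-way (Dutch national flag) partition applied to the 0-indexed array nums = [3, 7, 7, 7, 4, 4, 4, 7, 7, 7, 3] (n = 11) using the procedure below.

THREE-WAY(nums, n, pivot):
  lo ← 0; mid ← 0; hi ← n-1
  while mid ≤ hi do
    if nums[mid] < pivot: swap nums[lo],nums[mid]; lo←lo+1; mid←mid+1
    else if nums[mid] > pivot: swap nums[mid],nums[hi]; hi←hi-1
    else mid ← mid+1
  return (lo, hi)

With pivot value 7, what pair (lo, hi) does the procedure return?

lo=0 mid=0 hi=10
3<7: swap(0,0), lo=1 mid=1 ⇒ [3, 7, 7, 7, 4, 4, 4, 7, 7, 7, 3]
7=7: mid=2
7=7: mid=3
7=7: mid=4
4<7: swap(1,4), lo=2 mid=5 ⇒ [3, 4, 7, 7, 7, 4, 4, 7, 7, 7, 3]
4<7: swap(2,5), lo=3 mid=6 ⇒ [3, 4, 4, 7, 7, 7, 4, 7, 7, 7, 3]
4<7: swap(3,6), lo=4 mid=7 ⇒ [3, 4, 4, 4, 7, 7, 7, 7, 7, 7, 3]
7=7: mid=8
7=7: mid=9
7=7: mid=10
3<7: swap(4,10), lo=5 mid=11 ⇒ [3, 4, 4, 4, 3, 7, 7, 7, 7, 7, 7]
done. lo=5 hi=10; nums=[3, 4, 4, 4, 3, 7, 7, 7, 7, 7, 7]

(5, 10)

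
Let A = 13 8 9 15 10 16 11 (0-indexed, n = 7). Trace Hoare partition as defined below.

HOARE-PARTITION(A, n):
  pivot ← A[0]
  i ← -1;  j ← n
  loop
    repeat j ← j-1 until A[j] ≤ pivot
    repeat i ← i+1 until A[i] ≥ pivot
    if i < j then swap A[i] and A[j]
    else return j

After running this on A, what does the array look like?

pivot = A[0] = 13; i = -1, j = 7
j→6 (A[6]=11≤13), i→0 (A[0]=13≥13); i<j, swap → 11 8 9 15 10 16 13
j→4 (A[4]=10≤13), i→3 (A[3]=15≥13); i<j, swap → 11 8 9 10 15 16 13
j→3, i→4; i≥j, return j=3. A = 11 8 9 10 15 16 13

11 8 9 10 15 16 13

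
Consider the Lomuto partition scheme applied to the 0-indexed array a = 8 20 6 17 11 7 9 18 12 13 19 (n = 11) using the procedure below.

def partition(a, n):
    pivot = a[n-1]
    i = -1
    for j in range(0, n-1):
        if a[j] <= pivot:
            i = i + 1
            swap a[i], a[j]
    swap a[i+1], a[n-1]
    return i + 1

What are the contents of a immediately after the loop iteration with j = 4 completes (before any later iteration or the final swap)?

pivot=19, i=-1
j=0: 8≤19, i=0, swap(0,0) ⇒ 8 20 6 17 11 7 9 18 12 13 19
j=1: 20>19, skip
j=2: 6≤19, i=1, swap(1,2) ⇒ 8 6 20 17 11 7 9 18 12 13 19
j=3: 17≤19, i=2, swap(2,3) ⇒ 8 6 17 20 11 7 9 18 12 13 19
j=4: 11≤19, i=3, swap(3,4) ⇒ 8 6 17 11 20 7 9 18 12 13 19
(after j=4) a = 8 6 17 11 20 7 9 18 12 13 19

8 6 17 11 20 7 9 18 12 13 19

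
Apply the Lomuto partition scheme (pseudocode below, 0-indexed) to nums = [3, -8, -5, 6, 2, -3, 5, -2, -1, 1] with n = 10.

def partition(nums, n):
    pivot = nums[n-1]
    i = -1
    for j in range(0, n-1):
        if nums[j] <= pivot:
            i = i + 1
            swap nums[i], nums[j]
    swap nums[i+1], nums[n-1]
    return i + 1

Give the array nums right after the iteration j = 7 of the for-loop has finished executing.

[-8, -5, -3, -2, 2, 3, 5, 6, -1, 1]

pivot=1, i=-1
j=0: 3>1, skip
j=1: -8≤1, i=0, swap(0,1) ⇒ [-8, 3, -5, 6, 2, -3, 5, -2, -1, 1]
j=2: -5≤1, i=1, swap(1,2) ⇒ [-8, -5, 3, 6, 2, -3, 5, -2, -1, 1]
j=3: 6>1, skip
j=4: 2>1, skip
j=5: -3≤1, i=2, swap(2,5) ⇒ [-8, -5, -3, 6, 2, 3, 5, -2, -1, 1]
j=6: 5>1, skip
j=7: -2≤1, i=3, swap(3,7) ⇒ [-8, -5, -3, -2, 2, 3, 5, 6, -1, 1]
(after j=7) nums = [-8, -5, -3, -2, 2, 3, 5, 6, -1, 1]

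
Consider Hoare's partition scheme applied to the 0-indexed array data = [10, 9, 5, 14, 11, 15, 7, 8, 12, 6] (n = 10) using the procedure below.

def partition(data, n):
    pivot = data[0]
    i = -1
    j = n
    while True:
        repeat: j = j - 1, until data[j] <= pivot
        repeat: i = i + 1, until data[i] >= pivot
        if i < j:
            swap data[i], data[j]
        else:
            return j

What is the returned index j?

pivot = data[0] = 10; i = -1, j = 10
j→9 (data[9]=6≤10), i→0 (data[0]=10≥10); i<j, swap → [6, 9, 5, 14, 11, 15, 7, 8, 12, 10]
j→7 (data[7]=8≤10), i→3 (data[3]=14≥10); i<j, swap → [6, 9, 5, 8, 11, 15, 7, 14, 12, 10]
j→6 (data[6]=7≤10), i→4 (data[4]=11≥10); i<j, swap → [6, 9, 5, 8, 7, 15, 11, 14, 12, 10]
j→4, i→5; i≥j, return j=4. data = [6, 9, 5, 8, 7, 15, 11, 14, 12, 10]

4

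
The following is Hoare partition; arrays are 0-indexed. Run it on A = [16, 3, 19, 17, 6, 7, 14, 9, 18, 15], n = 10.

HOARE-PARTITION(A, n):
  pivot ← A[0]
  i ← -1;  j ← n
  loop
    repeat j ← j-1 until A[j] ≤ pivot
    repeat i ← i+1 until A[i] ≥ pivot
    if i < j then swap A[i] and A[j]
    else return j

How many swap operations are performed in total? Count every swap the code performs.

pivot=16
j stops at 9 (15), i stops at 0 (16); swap ⇒ [15, 3, 19, 17, 6, 7, 14, 9, 18, 16]
j stops at 7 (9), i stops at 2 (19); swap ⇒ [15, 3, 9, 17, 6, 7, 14, 19, 18, 16]
j stops at 6 (14), i stops at 3 (17); swap ⇒ [15, 3, 9, 14, 6, 7, 17, 19, 18, 16]
j stops at 5, i stops at 6; i≥j ⇒ return 5. A=[15, 3, 9, 14, 6, 7, 17, 19, 18, 16]

3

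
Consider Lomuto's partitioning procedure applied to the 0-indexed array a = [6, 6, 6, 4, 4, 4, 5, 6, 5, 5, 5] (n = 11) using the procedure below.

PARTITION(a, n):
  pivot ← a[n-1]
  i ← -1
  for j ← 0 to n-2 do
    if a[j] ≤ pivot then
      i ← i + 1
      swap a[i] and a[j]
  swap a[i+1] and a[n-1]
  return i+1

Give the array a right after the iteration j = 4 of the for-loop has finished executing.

[4, 4, 6, 6, 6, 4, 5, 6, 5, 5, 5]

pivot=5, i=-1
j=0: 6>5, skip
j=1: 6>5, skip
j=2: 6>5, skip
j=3: 4≤5, i=0, swap(0,3) ⇒ [4, 6, 6, 6, 4, 4, 5, 6, 5, 5, 5]
j=4: 4≤5, i=1, swap(1,4) ⇒ [4, 4, 6, 6, 6, 4, 5, 6, 5, 5, 5]
(after j=4) a = [4, 4, 6, 6, 6, 4, 5, 6, 5, 5, 5]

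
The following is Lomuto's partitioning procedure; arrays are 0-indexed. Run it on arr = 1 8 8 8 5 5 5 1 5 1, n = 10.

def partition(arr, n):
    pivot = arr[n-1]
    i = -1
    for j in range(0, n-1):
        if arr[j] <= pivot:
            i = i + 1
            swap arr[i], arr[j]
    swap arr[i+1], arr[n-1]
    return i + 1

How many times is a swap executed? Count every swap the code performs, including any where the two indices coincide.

3

pivot = arr[9] = 1; i = -1
j=0: arr[0]=1 ≤ 1 → i=0, swap arr[0],arr[0] (no change) → 1 8 8 8 5 5 5 1 5 1
j=1: arr[1]=8 > 1 → no swap
j=2: arr[2]=8 > 1 → no swap
j=3: arr[3]=8 > 1 → no swap
j=4: arr[4]=5 > 1 → no swap
j=5: arr[5]=5 > 1 → no swap
j=6: arr[6]=5 > 1 → no swap
j=7: arr[7]=1 ≤ 1 → i=1, swap arr[1],arr[7] → 1 1 8 8 5 5 5 8 5 1
j=8: arr[8]=5 > 1 → no swap
final swap arr[2],arr[9] → 1 1 1 8 5 5 5 8 5 8; return 2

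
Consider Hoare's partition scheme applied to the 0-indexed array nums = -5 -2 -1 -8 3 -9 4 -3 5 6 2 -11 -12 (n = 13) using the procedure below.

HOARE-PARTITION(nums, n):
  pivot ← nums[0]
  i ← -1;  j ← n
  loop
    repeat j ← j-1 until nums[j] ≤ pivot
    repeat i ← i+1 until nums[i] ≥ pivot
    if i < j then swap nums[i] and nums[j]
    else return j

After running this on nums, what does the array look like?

pivot=-5
j stops at 12 (-12), i stops at 0 (-5); swap ⇒ -12 -2 -1 -8 3 -9 4 -3 5 6 2 -11 -5
j stops at 11 (-11), i stops at 1 (-2); swap ⇒ -12 -11 -1 -8 3 -9 4 -3 5 6 2 -2 -5
j stops at 5 (-9), i stops at 2 (-1); swap ⇒ -12 -11 -9 -8 3 -1 4 -3 5 6 2 -2 -5
j stops at 3, i stops at 4; i≥j ⇒ return 3. nums=-12 -11 -9 -8 3 -1 4 -3 5 6 2 -2 -5

-12 -11 -9 -8 3 -1 4 -3 5 6 2 -2 -5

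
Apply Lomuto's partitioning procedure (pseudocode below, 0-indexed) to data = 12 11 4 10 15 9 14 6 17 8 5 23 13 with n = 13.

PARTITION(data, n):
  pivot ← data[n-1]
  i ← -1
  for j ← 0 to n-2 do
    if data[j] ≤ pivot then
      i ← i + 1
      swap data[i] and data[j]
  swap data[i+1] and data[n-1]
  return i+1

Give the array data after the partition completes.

pivot = data[12] = 13; i = -1
j=0: data[0]=12 ≤ 13 → i=0, swap data[0],data[0] (no change) → 12 11 4 10 15 9 14 6 17 8 5 23 13
j=1: data[1]=11 ≤ 13 → i=1, swap data[1],data[1] (no change) → 12 11 4 10 15 9 14 6 17 8 5 23 13
j=2: data[2]=4 ≤ 13 → i=2, swap data[2],data[2] (no change) → 12 11 4 10 15 9 14 6 17 8 5 23 13
j=3: data[3]=10 ≤ 13 → i=3, swap data[3],data[3] (no change) → 12 11 4 10 15 9 14 6 17 8 5 23 13
j=4: data[4]=15 > 13 → no swap
j=5: data[5]=9 ≤ 13 → i=4, swap data[4],data[5] → 12 11 4 10 9 15 14 6 17 8 5 23 13
j=6: data[6]=14 > 13 → no swap
j=7: data[7]=6 ≤ 13 → i=5, swap data[5],data[7] → 12 11 4 10 9 6 14 15 17 8 5 23 13
j=8: data[8]=17 > 13 → no swap
j=9: data[9]=8 ≤ 13 → i=6, swap data[6],data[9] → 12 11 4 10 9 6 8 15 17 14 5 23 13
j=10: data[10]=5 ≤ 13 → i=7, swap data[7],data[10] → 12 11 4 10 9 6 8 5 17 14 15 23 13
j=11: data[11]=23 > 13 → no swap
final swap data[8],data[12] → 12 11 4 10 9 6 8 5 13 14 15 23 17; return 8

12 11 4 10 9 6 8 5 13 14 15 23 17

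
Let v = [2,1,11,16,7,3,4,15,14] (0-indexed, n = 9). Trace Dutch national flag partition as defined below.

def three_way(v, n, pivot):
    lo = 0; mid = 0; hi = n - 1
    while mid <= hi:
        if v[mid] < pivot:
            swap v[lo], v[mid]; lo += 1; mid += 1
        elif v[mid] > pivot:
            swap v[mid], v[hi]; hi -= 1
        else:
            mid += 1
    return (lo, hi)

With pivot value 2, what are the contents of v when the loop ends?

[1,2,16,7,3,4,15,14,11]

pivot = 2; lo=0, mid=0, hi=8
v[mid]=2=2: mid=1
v[mid]=1<2: swap v[0],v[1]; lo=1,mid=2 → [1,2,11,16,7,3,4,15,14]
v[mid]=11>2: swap v[2],v[8]; hi=7 → [1,2,14,16,7,3,4,15,11]
v[mid]=14>2: swap v[2],v[7]; hi=6 → [1,2,15,16,7,3,4,14,11]
v[mid]=15>2: swap v[2],v[6]; hi=5 → [1,2,4,16,7,3,15,14,11]
v[mid]=4>2: swap v[2],v[5]; hi=4 → [1,2,3,16,7,4,15,14,11]
v[mid]=3>2: swap v[2],v[4]; hi=3 → [1,2,7,16,3,4,15,14,11]
v[mid]=7>2: swap v[2],v[3]; hi=2 → [1,2,16,7,3,4,15,14,11]
v[mid]=16>2: swap v[2],v[2]; hi=1 → [1,2,16,7,3,4,15,14,11]
end: lo=1, hi=1; v = [1,2,16,7,3,4,15,14,11]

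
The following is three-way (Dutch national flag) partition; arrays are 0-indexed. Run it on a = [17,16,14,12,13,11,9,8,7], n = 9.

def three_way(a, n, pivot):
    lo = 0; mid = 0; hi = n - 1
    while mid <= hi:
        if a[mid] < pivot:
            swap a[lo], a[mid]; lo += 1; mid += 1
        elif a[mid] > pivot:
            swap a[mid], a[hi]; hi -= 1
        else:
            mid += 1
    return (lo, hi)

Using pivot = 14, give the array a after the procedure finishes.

[7,8,12,13,11,9,14,16,17]

pivot = 14; lo=0, mid=0, hi=8
a[mid]=17>14: swap a[0],a[8]; hi=7 → [7,16,14,12,13,11,9,8,17]
a[mid]=7<14: swap a[0],a[0]; lo=1,mid=1 → [7,16,14,12,13,11,9,8,17]
a[mid]=16>14: swap a[1],a[7]; hi=6 → [7,8,14,12,13,11,9,16,17]
a[mid]=8<14: swap a[1],a[1]; lo=2,mid=2 → [7,8,14,12,13,11,9,16,17]
a[mid]=14=14: mid=3
a[mid]=12<14: swap a[2],a[3]; lo=3,mid=4 → [7,8,12,14,13,11,9,16,17]
a[mid]=13<14: swap a[3],a[4]; lo=4,mid=5 → [7,8,12,13,14,11,9,16,17]
a[mid]=11<14: swap a[4],a[5]; lo=5,mid=6 → [7,8,12,13,11,14,9,16,17]
a[mid]=9<14: swap a[5],a[6]; lo=6,mid=7 → [7,8,12,13,11,9,14,16,17]
end: lo=6, hi=6; a = [7,8,12,13,11,9,14,16,17]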